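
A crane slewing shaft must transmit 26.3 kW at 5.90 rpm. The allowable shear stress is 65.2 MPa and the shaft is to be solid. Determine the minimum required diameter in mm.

149 mm

ω = 2π·5.90/60 = 0.6178 rad/s, so T = P/ω = 26.3×10³ / 0.6178 = 42570 N·m.
For a solid shaft τ_max = 16T/(πd³), so d = (16T/(π τ_allow))^(1/3) = (16·42570/(π·6.52×10^7))^(1/3) = 0.1493 m.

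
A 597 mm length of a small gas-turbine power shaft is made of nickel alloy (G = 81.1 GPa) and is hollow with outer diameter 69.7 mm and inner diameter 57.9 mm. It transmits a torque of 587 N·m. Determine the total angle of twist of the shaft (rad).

0.00356 rad

J = π(d_o⁴ − d_i⁴)/32 = π(0.0697⁴ − 0.0579⁴)/32 = 1.214×10^-6 m⁴.
θ = T·L/(G·J) = 587.0 × 0.597 / (81.1×10⁹ × 1.214×10^-6) = 3.560×10^-3 rad.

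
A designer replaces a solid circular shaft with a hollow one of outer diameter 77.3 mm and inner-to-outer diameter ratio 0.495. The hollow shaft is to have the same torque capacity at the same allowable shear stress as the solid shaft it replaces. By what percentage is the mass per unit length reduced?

Equal τ_max and T ⇒ the solid shaft needs d_s³ = d_o³(1−k⁴), so d_s = 77.3·(1−0.495⁴)^(1/3) = 75.72 mm.
Area ratio A_h/A_s = d_o²(1−k²)/d_s² = (1−k²)/(1−k⁴)^(2/3) = 0.7868.
Mass saving = 1 − 0.7868 = 21.3 %.

21.3 %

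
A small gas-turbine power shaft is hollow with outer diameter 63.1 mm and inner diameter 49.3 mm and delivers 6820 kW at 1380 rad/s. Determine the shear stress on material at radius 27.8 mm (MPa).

141 MPa

ω = 1380 rad/s, so T = P/ω = 6820×10³ / 1380 = 4942 N·m.
J = π(d_o⁴ − d_i⁴)/32 = π(0.0631⁴ − 0.0493⁴)/32 = 9.764×10^-7 m⁴.
Shear stress varies linearly with radius: τ = T·r/J = 4942 × 0.0278 / 9.764×10^-7 = 1.407×10^8 Pa.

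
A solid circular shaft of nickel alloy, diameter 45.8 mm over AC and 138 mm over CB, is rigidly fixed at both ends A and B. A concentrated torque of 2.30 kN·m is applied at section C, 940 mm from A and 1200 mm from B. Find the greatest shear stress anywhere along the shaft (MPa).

4.39 MPa

Compatibility: T_A·a/J_AC = T_B·b/J_CB with T_A + T_B = T₀.
J_AC = 4.32×10^-7 m⁴, J_CB = 3.56×10^-5 m⁴, so T_A = T₀·(J_AC/a)/((J_AC/a)+(J_CB/b)) = 35.08 N·m, T_B = 2265 N·m.
τ in each portion: τ_AC = 1.86×10^6 Pa, τ_CB = 4.39×10^6 Pa; maximum is in CB.
τ_max = T_CB·r/J = 2265·0.0690/3.56×10^-5 = 4.389×10^6 Pa.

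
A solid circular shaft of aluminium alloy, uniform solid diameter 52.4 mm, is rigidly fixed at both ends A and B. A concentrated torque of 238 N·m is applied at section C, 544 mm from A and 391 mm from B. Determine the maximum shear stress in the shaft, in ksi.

With uniform GJ and both ends fixed, compatibility θ_AC = θ_CB gives T_A·a = T_B·b, together with T_A + T_B = T₀.
T_A = T₀·b/(a+b) = 238.0·391/935.0 = 99.53 N·m; T_B = 138.5 N·m.
τ in each portion: τ_AC = 3.52×10^6 Pa, τ_CB = 4.90×10^6 Pa; maximum is in CB.
τ_max = T_CB·r/J = 138.5·0.0262/7.40×10^-7 = 4.902×10^6 Pa.

0.711 ksi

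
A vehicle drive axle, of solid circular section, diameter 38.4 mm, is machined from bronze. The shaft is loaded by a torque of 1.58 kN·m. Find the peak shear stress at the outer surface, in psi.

20600 psi

J = πd⁴/32 = π(0.0384)⁴/32 = 2.135×10^-7 m⁴.
τ_max = T·r/J = 1580 × 0.0192 / 2.135×10^-7 = 1.421×10^8 Pa.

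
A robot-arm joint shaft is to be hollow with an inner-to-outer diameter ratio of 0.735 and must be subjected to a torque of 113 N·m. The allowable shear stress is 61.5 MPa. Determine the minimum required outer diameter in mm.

For a hollow shaft with d_i/d_o = 0.735: τ_max = 16T/(π d_o³ (1−k⁴)), so d_o = [16T/(π τ_allow (1−k⁴))]^(1/3) = [16·113.0/(π·6.15×10^7·0.7082)]^(1/3) = 0.02364 m.

23.6 mm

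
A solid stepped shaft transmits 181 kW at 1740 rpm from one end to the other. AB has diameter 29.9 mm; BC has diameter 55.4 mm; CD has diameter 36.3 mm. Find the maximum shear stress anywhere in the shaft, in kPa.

189000 kPa

ω = 2π·1740/60 = 182.2 rad/s, so T = P/ω = 181×10³ / 182.2 = 993.3 N·m.
Under the same torque, τ_max = 16T/(πd³) is largest where d is smallest — segment AB (d = 29.9 mm).
τ_max = 16·993.3/(π·(0.0299)³) = 1.893×10^8 Pa.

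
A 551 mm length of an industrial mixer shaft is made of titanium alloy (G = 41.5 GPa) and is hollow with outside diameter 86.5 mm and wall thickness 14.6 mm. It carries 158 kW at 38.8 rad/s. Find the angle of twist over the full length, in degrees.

0.698°

ω = 38.8 rad/s, so T = P/ω = 158×10³ / 38.80 = 4072 N·m.
J = π(d_o⁴ − d_i⁴)/32 = π(0.0865⁴ − 0.0573⁴)/32 = 4.438×10^-6 m⁴.
θ = T·L/(G·J) = 4072 × 0.551 / (41.5×10⁹ × 4.438×10^-6) = 0.01218 rad.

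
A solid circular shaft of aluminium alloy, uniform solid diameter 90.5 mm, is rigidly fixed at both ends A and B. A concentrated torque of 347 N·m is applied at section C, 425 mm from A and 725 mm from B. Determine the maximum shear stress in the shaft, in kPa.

With uniform GJ and both ends fixed, compatibility θ_AC = θ_CB gives T_A·a = T_B·b, together with T_A + T_B = T₀.
T_A = T₀·b/(a+b) = 347.0·725/1150 = 218.8 N·m; T_B = 128.2 N·m.
τ in each portion: τ_AC = 1.50×10^6 Pa, τ_CB = 8.81×10^5 Pa; maximum is in AC.
τ_max = T_AC·r/J = 218.8·0.0452/6.59×10^-6 = 1.503×10^6 Pa.

1500 kPa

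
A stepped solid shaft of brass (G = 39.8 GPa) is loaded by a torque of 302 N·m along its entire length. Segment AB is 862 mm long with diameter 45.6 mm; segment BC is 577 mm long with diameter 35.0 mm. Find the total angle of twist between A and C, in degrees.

2.59°

J_AB = π(0.0456)⁴/32 = 4.24×10^-7 m⁴; J_BC = π(0.0350)⁴/32 = 1.47×10^-7 m⁴.
θ = (T/G)·Σ L_i/J_i = (302.0/39.8×10⁹)·(0.862/4.24×10^-7 + 0.577/1.47×10^-7) = 0.04513 rad.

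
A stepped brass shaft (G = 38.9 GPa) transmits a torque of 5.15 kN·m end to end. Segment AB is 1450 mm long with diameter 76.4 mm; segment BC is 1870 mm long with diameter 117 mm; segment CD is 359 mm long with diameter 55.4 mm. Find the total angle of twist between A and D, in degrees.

7.00°

J_AB = π(0.0764)⁴/32 = 3.34×10^-6 m⁴; J_BC = π(0.117)⁴/32 = 1.84×10^-5 m⁴; J_CD = π(0.0554)⁴/32 = 9.25×10^-7 m⁴.
θ = (T/G)·Σ L_i/J_i = (5150/38.9×10⁹)·(1.45/3.34×10^-6 + 1.87/1.84×10^-5 + 0.359/9.25×10^-7) = 0.1222 rad.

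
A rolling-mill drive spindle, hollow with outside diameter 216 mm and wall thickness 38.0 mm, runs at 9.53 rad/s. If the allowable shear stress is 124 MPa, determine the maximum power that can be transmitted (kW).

1930 kW

J = π(d_o⁴ − d_i⁴)/32 = π(0.216⁴ − 0.140⁴)/32 = 1.760×10^-4 m⁴.
T_max = τ_allow·J/r = 1.24×10^8 × 1.760×10^-4 / 0.108 = 202100 N·m.
ω = 9.53 rad/s, so P_max = T_max·ω = 1.926×10^6 W.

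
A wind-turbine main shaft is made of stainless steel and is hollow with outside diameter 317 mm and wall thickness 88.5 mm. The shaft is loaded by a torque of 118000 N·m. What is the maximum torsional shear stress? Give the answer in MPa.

J = π(d_o⁴ − d_i⁴)/32 = π(0.317⁴ − 0.140⁴)/32 = 9.537×10^-4 m⁴.
τ_max = T·r/J = 118000 × 0.159 / 9.537×10^-4 = 1.961×10^7 Pa.

19.6 MPa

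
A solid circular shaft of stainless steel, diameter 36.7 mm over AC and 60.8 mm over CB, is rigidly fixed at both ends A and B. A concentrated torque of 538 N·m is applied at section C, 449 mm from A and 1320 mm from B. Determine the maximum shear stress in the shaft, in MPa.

Compatibility: T_A·a/J_AC = T_B·b/J_CB with T_A + T_B = T₀.
J_AC = 1.78×10^-7 m⁴, J_CB = 1.34×10^-6 m⁴, so T_A = T₀·(J_AC/a)/((J_AC/a)+(J_CB/b)) = 151.0 N·m, T_B = 387.0 N·m.
τ in each portion: τ_AC = 1.56×10^7 Pa, τ_CB = 8.77×10^6 Pa; maximum is in AC.
τ_max = T_AC·r/J = 151.0·0.0184/1.78×10^-7 = 1.556×10^7 Pa.

15.6 MPa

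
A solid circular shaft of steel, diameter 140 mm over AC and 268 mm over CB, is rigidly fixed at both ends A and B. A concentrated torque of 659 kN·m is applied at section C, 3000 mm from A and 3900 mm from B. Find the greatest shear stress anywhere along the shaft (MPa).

159 MPa

Compatibility: T_A·a/J_AC = T_B·b/J_CB with T_A + T_B = T₀.
J_AC = 3.77×10^-5 m⁴, J_CB = 5.06×10^-4 m⁴, so T_A = T₀·(J_AC/a)/((J_AC/a)+(J_CB/b)) = 58170 N·m, T_B = 600800 N·m.
τ in each portion: τ_AC = 1.08×10^8 Pa, τ_CB = 1.59×10^8 Pa; maximum is in CB.
τ_max = T_CB·r/J = 600800·0.134/5.06×10^-4 = 1.590×10^8 Pa.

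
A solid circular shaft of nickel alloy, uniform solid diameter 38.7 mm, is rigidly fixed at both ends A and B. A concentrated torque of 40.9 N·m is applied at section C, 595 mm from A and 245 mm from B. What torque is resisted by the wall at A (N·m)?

11.9 N·m

With uniform GJ and both ends fixed, compatibility θ_AC = θ_CB gives T_A·a = T_B·b, together with T_A + T_B = T₀.
T_A = T₀·b/(a+b) = 40.90·245/840.0 = 11.93 N·m; T_B = 28.97 N·m.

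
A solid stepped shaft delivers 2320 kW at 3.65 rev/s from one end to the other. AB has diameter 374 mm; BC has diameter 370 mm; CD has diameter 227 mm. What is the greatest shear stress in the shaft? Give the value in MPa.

44.0 MPa

ω = 2π·3.65 = 22.93 rad/s, so T = P/ω = 2320×10³ / 22.93 = 101200 N·m.
Under the same torque, τ_max = 16T/(πd³) is largest where d is smallest — segment CD (d = 227 mm).
τ_max = 16·101200/(π·(0.227)³) = 4.405×10^7 Pa.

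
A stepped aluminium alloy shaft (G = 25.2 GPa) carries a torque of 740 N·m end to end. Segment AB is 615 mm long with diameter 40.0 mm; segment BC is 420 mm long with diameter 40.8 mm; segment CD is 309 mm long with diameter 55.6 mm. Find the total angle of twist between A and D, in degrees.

J_AB = π(0.0400)⁴/32 = 2.51×10^-7 m⁴; J_BC = π(0.0408)⁴/32 = 2.72×10^-7 m⁴; J_CD = π(0.0556)⁴/32 = 9.38×10^-7 m⁴.
θ = (T/G)·Σ L_i/J_i = (740.0/25.2×10⁹)·(0.615/2.51×10^-7 + 0.420/2.72×10^-7 + 0.309/9.38×10^-7) = 0.1269 rad.

7.27°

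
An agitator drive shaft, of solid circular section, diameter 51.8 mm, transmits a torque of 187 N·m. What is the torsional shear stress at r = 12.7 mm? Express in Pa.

3.36e6 Pa

J = πd⁴/32 = π(0.0518)⁴/32 = 7.068×10^-7 m⁴.
Shear stress varies linearly with radius: τ = T·r/J = 187.0 × 0.0127 / 7.068×10^-7 = 3.360×10^6 Pa.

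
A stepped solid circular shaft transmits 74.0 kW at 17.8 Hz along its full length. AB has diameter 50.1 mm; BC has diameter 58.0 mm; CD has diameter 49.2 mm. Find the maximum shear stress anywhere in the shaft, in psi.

4100 psi

ω = 2π·17.8 = 111.8 rad/s, so T = P/ω = 74.0×10³ / 111.8 = 661.7 N·m.
Under the same torque, τ_max = 16T/(πd³) is largest where d is smallest — segment CD (d = 49.2 mm).
τ_max = 16·661.7/(π·(0.0492)³) = 2.829×10^7 Pa.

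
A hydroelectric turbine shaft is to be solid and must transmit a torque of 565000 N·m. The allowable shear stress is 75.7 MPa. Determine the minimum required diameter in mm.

For a solid shaft τ_max = 16T/(πd³), so d = (16T/(π τ_allow))^(1/3) = (16·565000/(π·7.57×10^7))^(1/3) = 0.3362 m.

336 mm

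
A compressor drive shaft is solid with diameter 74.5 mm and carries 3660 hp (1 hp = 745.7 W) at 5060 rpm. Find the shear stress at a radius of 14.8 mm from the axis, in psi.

3660 psi

ω = 2π·5060/60 = 529.9 rad/s, so T = P/ω = 3660×745.7 / 529.9 = 5151 N·m.
J = πd⁴/32 = π(0.0745)⁴/32 = 3.024×10^-6 m⁴.
Shear stress varies linearly with radius: τ = T·r/J = 5151 × 0.0148 / 3.024×10^-6 = 2.521×10^7 Pa.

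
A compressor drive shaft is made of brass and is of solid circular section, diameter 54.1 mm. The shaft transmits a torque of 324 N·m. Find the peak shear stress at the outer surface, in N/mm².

10.4 N/mm²

J = πd⁴/32 = π(0.0541)⁴/32 = 8.410×10^-7 m⁴.
τ_max = T·r/J = 324.0 × 0.0271 / 8.410×10^-7 = 1.042×10^7 Pa.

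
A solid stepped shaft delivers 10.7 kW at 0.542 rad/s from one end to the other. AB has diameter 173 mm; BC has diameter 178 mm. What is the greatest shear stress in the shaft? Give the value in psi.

ω = 0.542 rad/s, so T = P/ω = 10.7×10³ / 0.5420 = 19740 N·m.
Under the same torque, τ_max = 16T/(πd³) is largest where d is smallest — segment AB (d = 173 mm).
τ_max = 16·19740/(π·(0.173)³) = 1.942×10^7 Pa.

2820 psi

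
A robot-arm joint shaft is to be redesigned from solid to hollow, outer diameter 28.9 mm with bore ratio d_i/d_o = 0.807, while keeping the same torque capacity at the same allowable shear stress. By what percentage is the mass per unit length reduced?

Equal τ_max and T ⇒ the solid shaft needs d_s³ = d_o³(1−k⁴), so d_s = 28.9·(1−0.807⁴)^(1/3) = 24.04 mm.
Area ratio A_h/A_s = d_o²(1−k²)/d_s² = (1−k²)/(1−k⁴)^(2/3) = 0.5038.
Mass saving = 1 − 0.5038 = 49.6 %.

49.6 %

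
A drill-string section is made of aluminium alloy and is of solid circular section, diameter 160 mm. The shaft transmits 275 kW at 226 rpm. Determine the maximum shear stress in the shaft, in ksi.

2.10 ksi

ω = 2π·226/60 = 23.67 rad/s, so T = P/ω = 275×10³ / 23.67 = 11620 N·m.
J = πd⁴/32 = π(0.160)⁴/32 = 6.434×10^-5 m⁴.
τ_max = T·r/J = 11620 × 0.0800 / 6.434×10^-5 = 1.445×10^7 Pa.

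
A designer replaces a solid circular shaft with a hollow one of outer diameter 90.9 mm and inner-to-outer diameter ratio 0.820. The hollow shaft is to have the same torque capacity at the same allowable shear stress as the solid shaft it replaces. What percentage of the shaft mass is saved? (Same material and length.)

Equal τ_max and T ⇒ the solid shaft needs d_s³ = d_o³(1−k⁴), so d_s = 90.9·(1−0.820⁴)^(1/3) = 74.38 mm.
Area ratio A_h/A_s = d_o²(1−k²)/d_s² = (1−k²)/(1−k⁴)^(2/3) = 0.4893.
Mass saving = 1 − 0.4893 = 51.1 %.

51.1 %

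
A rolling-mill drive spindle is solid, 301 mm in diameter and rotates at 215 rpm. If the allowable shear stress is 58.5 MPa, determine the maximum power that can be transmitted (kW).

7050 kW

J = πd⁴/32 = π(0.301)⁴/32 = 8.059×10^-4 m⁴.
T_max = τ_allow·J/r = 5.85×10^7 × 8.059×10^-4 / 0.150 = 313200 N·m.
ω = 2π·215/60 = 22.51 rad/s, so P_max = T_max·ω = 7.053×10^6 W.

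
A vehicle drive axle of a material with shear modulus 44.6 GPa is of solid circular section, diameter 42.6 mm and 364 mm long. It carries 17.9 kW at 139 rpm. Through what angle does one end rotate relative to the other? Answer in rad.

ω = 2π·139/60 = 14.56 rad/s, so T = P/ω = 17.9×10³ / 14.56 = 1230 N·m.
J = πd⁴/32 = π(0.0426)⁴/32 = 3.233×10^-7 m⁴.
θ = T·L/(G·J) = 1230 × 0.364 / (44.6×10⁹ × 3.233×10^-7) = 0.03104 rad.

0.0310 rad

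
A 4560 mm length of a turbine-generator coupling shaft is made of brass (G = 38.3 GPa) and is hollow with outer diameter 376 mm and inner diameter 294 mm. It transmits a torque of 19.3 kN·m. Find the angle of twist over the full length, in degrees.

0.107°

J = π(d_o⁴ − d_i⁴)/32 = π(0.376⁴ − 0.294⁴)/32 = 1.229×10^-3 m⁴.
θ = T·L/(G·J) = 19300 × 4.56 / (38.3×10⁹ × 1.229×10^-3) = 1.870×10^-3 rad.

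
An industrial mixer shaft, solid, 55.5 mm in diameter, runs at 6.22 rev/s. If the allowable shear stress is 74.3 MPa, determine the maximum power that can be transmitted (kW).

97.5 kW

J = πd⁴/32 = π(0.0555)⁴/32 = 9.315×10^-7 m⁴.
T_max = τ_allow·J/r = 7.43×10^7 × 9.315×10^-7 / 0.0278 = 2494 N·m.
ω = 2π·6.22 = 39.08 rad/s, so P_max = T_max·ω = 9.747×10^4 W.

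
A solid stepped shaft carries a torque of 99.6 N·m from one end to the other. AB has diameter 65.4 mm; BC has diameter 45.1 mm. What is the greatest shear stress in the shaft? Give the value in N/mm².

Under the same torque, τ_max = 16T/(πd³) is largest where d is smallest — segment BC (d = 45.1 mm).
τ_max = 16·99.60/(π·(0.0451)³) = 5.530×10^6 Pa.

5.53 N/mm²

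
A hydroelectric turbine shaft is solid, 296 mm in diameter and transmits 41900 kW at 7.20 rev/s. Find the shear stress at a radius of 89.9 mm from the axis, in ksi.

ω = 2π·7.20 = 45.24 rad/s, so T = P/ω = 41900×10³ / 45.24 = 926200 N·m.
J = πd⁴/32 = π(0.296)⁴/32 = 7.536×10^-4 m⁴.
Shear stress varies linearly with radius: τ = T·r/J = 926200 × 0.0899 / 7.536×10^-4 = 1.105×10^8 Pa.

16.0 ksi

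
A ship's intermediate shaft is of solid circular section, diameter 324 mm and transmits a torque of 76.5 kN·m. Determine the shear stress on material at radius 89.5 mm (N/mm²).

6.33 N/mm²

J = πd⁴/32 = π(0.324)⁴/32 = 1.082×10^-3 m⁴.
Shear stress varies linearly with radius: τ = T·r/J = 76500 × 0.0895 / 1.082×10^-3 = 6.329×10^6 Pa.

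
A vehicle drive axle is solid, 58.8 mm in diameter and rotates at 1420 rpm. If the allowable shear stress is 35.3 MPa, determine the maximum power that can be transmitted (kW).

210 kW

J = πd⁴/32 = π(0.0588)⁴/32 = 1.174×10^-6 m⁴.
T_max = τ_allow·J/r = 3.53×10^7 × 1.174×10^-6 / 0.0294 = 1409 N·m.
ω = 2π·1420/60 = 148.7 rad/s, so P_max = T_max·ω = 2.095×10^5 W.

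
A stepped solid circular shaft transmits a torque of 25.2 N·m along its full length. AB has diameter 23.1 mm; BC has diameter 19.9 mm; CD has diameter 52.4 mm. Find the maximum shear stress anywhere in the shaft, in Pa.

1.63e7 Pa

Under the same torque, τ_max = 16T/(πd³) is largest where d is smallest — segment BC (d = 19.9 mm).
τ_max = 16·25.20/(π·(0.0199)³) = 1.629×10^7 Pa.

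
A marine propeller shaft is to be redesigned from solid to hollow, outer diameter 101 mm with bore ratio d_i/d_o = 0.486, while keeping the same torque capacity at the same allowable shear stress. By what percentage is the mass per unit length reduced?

Equal τ_max and T ⇒ the solid shaft needs d_s³ = d_o³(1−k⁴), so d_s = 101·(1−0.486⁴)^(1/3) = 99.09 mm.
Area ratio A_h/A_s = d_o²(1−k²)/d_s² = (1−k²)/(1−k⁴)^(2/3) = 0.7936.
Mass saving = 1 − 0.7936 = 20.6 %.

20.6 %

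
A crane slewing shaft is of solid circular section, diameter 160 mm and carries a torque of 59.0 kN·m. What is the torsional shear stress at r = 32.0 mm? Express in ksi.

J = πd⁴/32 = π(0.160)⁴/32 = 6.434×10^-5 m⁴.
Shear stress varies linearly with radius: τ = T·r/J = 59000 × 0.0320 / 6.434×10^-5 = 2.934×10^7 Pa.

4.26 ksi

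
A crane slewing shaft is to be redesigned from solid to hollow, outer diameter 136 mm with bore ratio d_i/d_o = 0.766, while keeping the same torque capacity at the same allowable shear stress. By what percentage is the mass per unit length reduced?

45.2 %

Equal τ_max and T ⇒ the solid shaft needs d_s³ = d_o³(1−k⁴), so d_s = 136·(1−0.766⁴)^(1/3) = 118.2 mm.
Area ratio A_h/A_s = d_o²(1−k²)/d_s² = (1−k²)/(1−k⁴)^(2/3) = 0.5475.
Mass saving = 1 − 0.5475 = 45.2 %.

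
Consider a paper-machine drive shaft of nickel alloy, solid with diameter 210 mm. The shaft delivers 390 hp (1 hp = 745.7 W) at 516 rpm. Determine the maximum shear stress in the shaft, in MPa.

2.96 MPa

ω = 2π·516/60 = 54.04 rad/s, so T = P/ω = 390×745.7 / 54.04 = 5382 N·m.
J = πd⁴/32 = π(0.210)⁴/32 = 1.909×10^-4 m⁴.
τ_max = T·r/J = 5382 × 0.105 / 1.909×10^-4 = 2.960×10^6 Pa.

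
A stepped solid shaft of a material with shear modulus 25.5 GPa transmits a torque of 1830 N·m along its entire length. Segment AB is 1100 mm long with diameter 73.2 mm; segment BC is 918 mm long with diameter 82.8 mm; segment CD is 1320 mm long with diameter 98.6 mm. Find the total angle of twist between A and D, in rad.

0.0525 rad

J_AB = π(0.0732)⁴/32 = 2.82×10^-6 m⁴; J_BC = π(0.0828)⁴/32 = 4.61×10^-6 m⁴; J_CD = π(0.0986)⁴/32 = 9.28×10^-6 m⁴.
θ = (T/G)·Σ L_i/J_i = (1830/25.5×10⁹)·(1.10/2.82×10^-6 + 0.918/4.61×10^-6 + 1.32/9.28×10^-6) = 0.05249 rad.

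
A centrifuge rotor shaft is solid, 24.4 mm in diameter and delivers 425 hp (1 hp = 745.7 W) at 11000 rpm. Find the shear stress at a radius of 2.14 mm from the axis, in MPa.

ω = 2π·11000/60 = 1152 rad/s, so T = P/ω = 425×745.7 / 1152 = 275.1 N·m.
J = πd⁴/32 = π(0.0244)⁴/32 = 3.480×10^-8 m⁴.
Shear stress varies linearly with radius: τ = T·r/J = 275.1 × 0.00214 / 3.480×10^-8 = 1.692×10^7 Pa.

16.9 MPa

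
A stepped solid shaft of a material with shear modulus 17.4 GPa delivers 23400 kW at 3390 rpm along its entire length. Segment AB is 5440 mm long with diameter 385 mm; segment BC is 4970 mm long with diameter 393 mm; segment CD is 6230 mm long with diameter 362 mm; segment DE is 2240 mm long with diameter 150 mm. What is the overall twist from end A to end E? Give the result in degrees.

11.6°

ω = 2π·3390/60 = 355.0 rad/s, so T = P/ω = 23400×10³ / 355.0 = 65920 N·m.
J_AB = π(0.385)⁴/32 = 2.16×10^-3 m⁴; J_BC = π(0.393)⁴/32 = 2.34×10^-3 m⁴; J_CD = π(0.362)⁴/32 = 1.69×10^-3 m⁴; J_DE = π(0.150)⁴/32 = 4.97×10^-5 m⁴.
θ = (T/G)·Σ L_i/J_i = (65920/17.4×10⁹)·(5.44/2.16×10^-3 + 4.97/2.34×10^-3 + 6.23/1.69×10^-3 + 2.24/4.97×10^-5) = 0.2023 rad.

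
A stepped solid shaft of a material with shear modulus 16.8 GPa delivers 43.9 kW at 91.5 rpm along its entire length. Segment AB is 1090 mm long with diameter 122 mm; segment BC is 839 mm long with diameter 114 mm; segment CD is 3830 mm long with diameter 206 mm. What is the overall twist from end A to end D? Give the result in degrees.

ω = 2π·91.5/60 = 9.582 rad/s, so T = P/ω = 43.9×10³ / 9.582 = 4582 N·m.
J_AB = π(0.122)⁴/32 = 2.17×10^-5 m⁴; J_BC = π(0.114)⁴/32 = 1.66×10^-5 m⁴; J_CD = π(0.206)⁴/32 = 1.77×10^-4 m⁴.
θ = (T/G)·Σ L_i/J_i = (4582/16.8×10⁹)·(1.09/2.17×10^-5 + 0.839/1.66×10^-5 + 3.83/1.77×10^-4) = 0.03337 rad.

1.91°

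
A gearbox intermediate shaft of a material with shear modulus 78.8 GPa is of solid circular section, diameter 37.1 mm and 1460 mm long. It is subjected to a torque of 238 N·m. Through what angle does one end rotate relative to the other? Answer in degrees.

J = πd⁴/32 = π(0.0371)⁴/32 = 1.860×10^-7 m⁴.
θ = T·L/(G·J) = 238.0 × 1.46 / (78.8×10⁹ × 1.860×10^-7) = 0.02371 rad.

1.36°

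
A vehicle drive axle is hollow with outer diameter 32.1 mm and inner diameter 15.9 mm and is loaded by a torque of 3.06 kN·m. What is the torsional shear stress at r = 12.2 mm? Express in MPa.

381 MPa

J = π(d_o⁴ − d_i⁴)/32 = π(0.0321⁴ − 0.0159⁴)/32 = 9.796×10^-8 m⁴.
Shear stress varies linearly with radius: τ = T·r/J = 3060 × 0.0122 / 9.796×10^-8 = 3.811×10^8 Pa.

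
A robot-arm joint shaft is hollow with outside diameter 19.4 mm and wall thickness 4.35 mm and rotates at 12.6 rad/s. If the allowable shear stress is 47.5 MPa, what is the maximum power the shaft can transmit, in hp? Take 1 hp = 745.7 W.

J = π(d_o⁴ − d_i⁴)/32 = π(0.0194⁴ − 0.0107⁴)/32 = 1.262×10^-8 m⁴.
T_max = τ_allow·J/r = 4.75×10^7 × 1.262×10^-8 / 0.00970 = 61.80 N·m.
ω = 12.6 rad/s, so P_max = T_max·ω = 778.6 W.

1.04 hp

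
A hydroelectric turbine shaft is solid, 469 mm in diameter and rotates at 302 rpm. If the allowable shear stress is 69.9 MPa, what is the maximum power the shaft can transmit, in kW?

44800 kW

J = πd⁴/32 = π(0.469)⁴/32 = 4.750×10^-3 m⁴.
T_max = τ_allow·J/r = 6.99×10^7 × 4.750×10^-3 / 0.234 = 1.416e6 N·m.
ω = 2π·302/60 = 31.63 rad/s, so P_max = T_max·ω = 4.478×10^7 W.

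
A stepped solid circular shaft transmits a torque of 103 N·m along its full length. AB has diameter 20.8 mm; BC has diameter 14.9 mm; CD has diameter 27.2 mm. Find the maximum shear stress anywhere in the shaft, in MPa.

Under the same torque, τ_max = 16T/(πd³) is largest where d is smallest — segment BC (d = 14.9 mm).
τ_max = 16·103.0/(π·(0.0149)³) = 1.586×10^8 Pa.

159 MPa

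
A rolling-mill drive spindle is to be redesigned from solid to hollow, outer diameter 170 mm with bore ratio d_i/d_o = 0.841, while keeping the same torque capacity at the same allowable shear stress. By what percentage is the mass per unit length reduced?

53.5 %

Equal τ_max and T ⇒ the solid shaft needs d_s³ = d_o³(1−k⁴), so d_s = 170·(1−0.841⁴)^(1/3) = 134.9 mm.
Area ratio A_h/A_s = d_o²(1−k²)/d_s² = (1−k²)/(1−k⁴)^(2/3) = 0.4648.
Mass saving = 1 − 0.4648 = 53.5 %.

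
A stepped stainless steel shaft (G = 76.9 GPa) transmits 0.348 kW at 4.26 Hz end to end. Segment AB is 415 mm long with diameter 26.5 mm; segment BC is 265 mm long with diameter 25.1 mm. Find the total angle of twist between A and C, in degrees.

0.149°

ω = 2π·4.26 = 26.77 rad/s, so T = P/ω = 0.348×10³ / 26.77 = 13.00 N·m.
J_AB = π(0.0265)⁴/32 = 4.84×10^-8 m⁴; J_BC = π(0.0251)⁴/32 = 3.90×10^-8 m⁴.
θ = (T/G)·Σ L_i/J_i = (13.00/76.9×10⁹)·(0.415/4.84×10^-8 + 0.265/3.90×10^-8) = 2.599×10^-3 rad.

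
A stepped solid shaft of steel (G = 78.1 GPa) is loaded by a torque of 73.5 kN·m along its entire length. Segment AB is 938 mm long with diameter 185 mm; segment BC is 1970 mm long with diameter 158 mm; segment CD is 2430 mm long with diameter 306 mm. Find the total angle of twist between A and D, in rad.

J_AB = π(0.185)⁴/32 = 1.15×10^-4 m⁴; J_BC = π(0.158)⁴/32 = 6.12×10^-5 m⁴; J_CD = π(0.306)⁴/32 = 8.61×10^-4 m⁴.
θ = (T/G)·Σ L_i/J_i = (73500/78.1×10⁹)·(0.938/1.15×10^-4 + 1.97/6.12×10^-5 + 2.43/8.61×10^-4) = 0.04064 rad.

0.0406 rad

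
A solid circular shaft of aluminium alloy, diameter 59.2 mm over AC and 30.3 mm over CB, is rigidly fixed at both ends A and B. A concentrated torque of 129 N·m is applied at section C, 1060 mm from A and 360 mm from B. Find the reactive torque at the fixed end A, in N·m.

Compatibility: T_A·a/J_AC = T_B·b/J_CB with T_A + T_B = T₀.
J_AC = 1.21×10^-6 m⁴, J_CB = 8.28×10^-8 m⁴, so T_A = T₀·(J_AC/a)/((J_AC/a)+(J_CB/b)) = 107.3 N·m, T_B = 21.68 N·m.

107 N·m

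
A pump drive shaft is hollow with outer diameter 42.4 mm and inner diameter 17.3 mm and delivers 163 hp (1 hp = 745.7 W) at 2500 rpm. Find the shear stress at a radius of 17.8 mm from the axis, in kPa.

ω = 2π·2500/60 = 261.8 rad/s, so T = P/ω = 163×745.7 / 261.8 = 464.3 N·m.
J = π(d_o⁴ − d_i⁴)/32 = π(0.0424⁴ − 0.0173⁴)/32 = 3.085×10^-7 m⁴.
Shear stress varies linearly with radius: τ = T·r/J = 464.3 × 0.0178 / 3.085×10^-7 = 2.679×10^7 Pa.

26800 kPa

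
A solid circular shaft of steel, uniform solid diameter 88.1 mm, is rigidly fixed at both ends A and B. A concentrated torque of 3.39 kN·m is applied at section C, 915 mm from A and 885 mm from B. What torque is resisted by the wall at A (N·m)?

With uniform GJ and both ends fixed, compatibility θ_AC = θ_CB gives T_A·a = T_B·b, together with T_A + T_B = T₀.
T_A = T₀·b/(a+b) = 3390·885/1800 = 1667 N·m; T_B = 1723 N·m.

1670 N·m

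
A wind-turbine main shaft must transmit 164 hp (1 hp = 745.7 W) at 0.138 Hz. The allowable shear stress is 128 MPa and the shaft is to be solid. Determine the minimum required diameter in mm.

ω = 2π·0.138 = 0.8671 rad/s, so T = P/ω = 164×745.7 / 0.8671 = 141000 N·m.
For a solid shaft τ_max = 16T/(πd³), so d = (16T/(π τ_allow))^(1/3) = (16·141000/(π·1.28×10^8))^(1/3) = 0.1777 m.

178 mm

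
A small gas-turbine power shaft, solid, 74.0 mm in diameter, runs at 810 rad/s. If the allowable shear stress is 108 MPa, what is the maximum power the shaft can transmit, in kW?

6960 kW

J = πd⁴/32 = π(0.0740)⁴/32 = 2.944×10^-6 m⁴.
T_max = τ_allow·J/r = 1.08×10^8 × 2.944×10^-6 / 0.0370 = 8593 N·m.
ω = 810 rad/s, so P_max = T_max·ω = 6.960×10^6 W.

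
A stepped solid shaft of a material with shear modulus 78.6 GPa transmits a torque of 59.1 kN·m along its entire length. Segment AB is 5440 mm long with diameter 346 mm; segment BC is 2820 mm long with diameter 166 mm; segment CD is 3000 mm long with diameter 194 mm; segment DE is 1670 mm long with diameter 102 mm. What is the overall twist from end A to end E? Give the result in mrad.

J_AB = π(0.346)⁴/32 = 1.41×10^-3 m⁴; J_BC = π(0.166)⁴/32 = 7.45×10^-5 m⁴; J_CD = π(0.194)⁴/32 = 1.39×10^-4 m⁴; J_DE = π(0.102)⁴/32 = 1.06×10^-5 m⁴.
θ = (T/G)·Σ L_i/J_i = (59100/78.6×10⁹)·(5.44/1.41×10^-3 + 2.82/7.45×10^-5 + 3.00/1.39×10^-4 + 1.67/1.06×10^-5) = 0.1657 rad.

166 mrad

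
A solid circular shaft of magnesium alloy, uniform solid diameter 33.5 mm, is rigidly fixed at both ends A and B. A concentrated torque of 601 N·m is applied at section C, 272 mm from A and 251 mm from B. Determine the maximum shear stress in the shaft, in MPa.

42.3 MPa

With uniform GJ and both ends fixed, compatibility θ_AC = θ_CB gives T_A·a = T_B·b, together with T_A + T_B = T₀.
T_A = T₀·b/(a+b) = 601.0·251/523.0 = 288.4 N·m; T_B = 312.6 N·m.
τ in each portion: τ_AC = 3.91×10^7 Pa, τ_CB = 4.23×10^7 Pa; maximum is in CB.
τ_max = T_CB·r/J = 312.6·0.0168/1.24×10^-7 = 4.234×10^7 Pa.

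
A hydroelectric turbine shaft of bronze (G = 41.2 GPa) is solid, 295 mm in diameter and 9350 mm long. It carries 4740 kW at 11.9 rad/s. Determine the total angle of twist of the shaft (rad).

0.122 rad

ω = 11.9 rad/s, so T = P/ω = 4740×10³ / 11.90 = 398300 N·m.
J = πd⁴/32 = π(0.295)⁴/32 = 7.435×10^-4 m⁴.
θ = T·L/(G·J) = 398300 × 9.35 / (41.2×10⁹ × 7.435×10^-4) = 0.1216 rad.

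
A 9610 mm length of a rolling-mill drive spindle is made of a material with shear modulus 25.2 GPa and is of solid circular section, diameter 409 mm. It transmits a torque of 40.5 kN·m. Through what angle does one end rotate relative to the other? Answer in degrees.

0.322°

J = πd⁴/32 = π(0.409)⁴/32 = 2.747×10^-3 m⁴.
θ = T·L/(G·J) = 40500 × 9.61 / (25.2×10⁹ × 2.747×10^-3) = 5.622×10^-3 rad.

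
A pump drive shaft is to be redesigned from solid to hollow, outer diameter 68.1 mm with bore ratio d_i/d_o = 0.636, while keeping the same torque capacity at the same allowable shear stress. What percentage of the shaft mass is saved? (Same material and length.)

32.9 %

Equal τ_max and T ⇒ the solid shaft needs d_s³ = d_o³(1−k⁴), so d_s = 68.1·(1−0.636⁴)^(1/3) = 64.16 mm.
Area ratio A_h/A_s = d_o²(1−k²)/d_s² = (1−k²)/(1−k⁴)^(2/3) = 0.6708.
Mass saving = 1 − 0.6708 = 32.9 %.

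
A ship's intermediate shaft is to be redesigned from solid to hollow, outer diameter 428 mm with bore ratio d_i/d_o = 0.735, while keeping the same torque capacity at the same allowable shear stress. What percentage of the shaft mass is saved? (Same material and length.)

Equal τ_max and T ⇒ the solid shaft needs d_s³ = d_o³(1−k⁴), so d_s = 428·(1−0.735⁴)^(1/3) = 381.5 mm.
Area ratio A_h/A_s = d_o²(1−k²)/d_s² = (1−k²)/(1−k⁴)^(2/3) = 0.5787.
Mass saving = 1 − 0.5787 = 42.1 %.

42.1 %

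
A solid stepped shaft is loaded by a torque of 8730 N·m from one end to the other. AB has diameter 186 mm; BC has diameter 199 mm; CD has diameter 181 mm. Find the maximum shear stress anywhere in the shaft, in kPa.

Under the same torque, τ_max = 16T/(πd³) is largest where d is smallest — segment CD (d = 181 mm).
τ_max = 16·8730/(π·(0.181)³) = 7.498×10^6 Pa.

7500 kPa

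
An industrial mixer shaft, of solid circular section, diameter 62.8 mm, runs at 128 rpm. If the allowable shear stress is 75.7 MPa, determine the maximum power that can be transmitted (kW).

J = πd⁴/32 = π(0.0628)⁴/32 = 1.527×10^-6 m⁴.
T_max = τ_allow·J/r = 7.57×10^7 × 1.527×10^-6 / 0.0314 = 3681 N·m.
ω = 2π·128/60 = 13.40 rad/s, so P_max = T_max·ω = 4.935×10^4 W.

49.3 kW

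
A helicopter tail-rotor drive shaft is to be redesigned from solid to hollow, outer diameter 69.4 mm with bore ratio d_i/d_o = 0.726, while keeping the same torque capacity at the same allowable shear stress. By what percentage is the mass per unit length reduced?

Equal τ_max and T ⇒ the solid shaft needs d_s³ = d_o³(1−k⁴), so d_s = 69.4·(1−0.726⁴)^(1/3) = 62.26 mm.
Area ratio A_h/A_s = d_o²(1−k²)/d_s² = (1−k²)/(1−k⁴)^(2/3) = 0.5875.
Mass saving = 1 − 0.5875 = 41.2 %.

41.2 %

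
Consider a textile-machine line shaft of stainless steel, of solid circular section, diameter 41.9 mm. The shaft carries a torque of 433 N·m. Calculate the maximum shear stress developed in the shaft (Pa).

J = πd⁴/32 = π(0.0419)⁴/32 = 3.026×10^-7 m⁴.
τ_max = T·r/J = 433.0 × 0.0209 / 3.026×10^-7 = 2.998×10^7 Pa.

3.00e7 Pa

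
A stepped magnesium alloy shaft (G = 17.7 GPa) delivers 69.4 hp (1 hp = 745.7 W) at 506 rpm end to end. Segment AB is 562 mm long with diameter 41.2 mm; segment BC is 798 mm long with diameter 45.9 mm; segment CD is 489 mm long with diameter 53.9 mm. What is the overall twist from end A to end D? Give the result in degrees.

13.9°

ω = 2π·506/60 = 52.99 rad/s, so T = P/ω = 69.4×745.7 / 52.99 = 976.7 N·m.
J_AB = π(0.0412)⁴/32 = 2.83×10^-7 m⁴; J_BC = π(0.0459)⁴/32 = 4.36×10^-7 m⁴; J_CD = π(0.0539)⁴/32 = 8.29×10^-7 m⁴.
θ = (T/G)·Σ L_i/J_i = (976.7/17.7×10⁹)·(0.562/2.83×10^-7 + 0.798/4.36×10^-7 + 0.489/8.29×10^-7) = 0.2432 rad.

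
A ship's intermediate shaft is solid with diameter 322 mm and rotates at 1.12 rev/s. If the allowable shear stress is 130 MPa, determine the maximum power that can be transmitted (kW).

J = πd⁴/32 = π(0.322)⁴/32 = 1.055×10^-3 m⁴.
T_max = τ_allow·J/r = 1.30×10^8 × 1.055×10^-3 / 0.161 = 852200 N·m.
ω = 2π·1.12 = 7.037 rad/s, so P_max = T_max·ω = 5.997×10^6 W.

6000 kW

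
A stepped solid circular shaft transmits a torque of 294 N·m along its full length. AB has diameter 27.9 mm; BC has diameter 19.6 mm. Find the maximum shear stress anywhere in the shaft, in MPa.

199 MPa

Under the same torque, τ_max = 16T/(πd³) is largest where d is smallest — segment BC (d = 19.6 mm).
τ_max = 16·294.0/(π·(0.0196)³) = 1.989×10^8 Pa.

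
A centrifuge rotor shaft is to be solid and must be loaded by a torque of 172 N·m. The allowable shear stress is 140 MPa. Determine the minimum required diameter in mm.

For a solid shaft τ_max = 16T/(πd³), so d = (16T/(π τ_allow))^(1/3) = (16·172.0/(π·1.40×10^8))^(1/3) = 0.01843 m.

18.4 mm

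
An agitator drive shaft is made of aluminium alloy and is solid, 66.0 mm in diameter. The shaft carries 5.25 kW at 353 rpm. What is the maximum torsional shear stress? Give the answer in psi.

ω = 2π·353/60 = 36.97 rad/s, so T = P/ω = 5.25×10³ / 36.97 = 142.0 N·m.
J = πd⁴/32 = π(0.0660)⁴/32 = 1.863×10^-6 m⁴.
τ_max = T·r/J = 142.0 × 0.0330 / 1.863×10^-6 = 2.516×10^6 Pa.

365 psi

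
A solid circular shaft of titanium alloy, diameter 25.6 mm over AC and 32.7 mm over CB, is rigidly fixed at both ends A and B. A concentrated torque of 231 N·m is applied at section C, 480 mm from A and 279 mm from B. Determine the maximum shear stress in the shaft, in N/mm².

27.6 N/mm²

Compatibility: T_A·a/J_AC = T_B·b/J_CB with T_A + T_B = T₀.
J_AC = 4.22×10^-8 m⁴, J_CB = 1.12×10^-7 m⁴, so T_A = T₀·(J_AC/a)/((J_AC/a)+(J_CB/b)) = 41.40 N·m, T_B = 189.6 N·m.
τ in each portion: τ_AC = 1.26×10^7 Pa, τ_CB = 2.76×10^7 Pa; maximum is in CB.
τ_max = T_CB·r/J = 189.6·0.0163/1.12×10^-7 = 2.762×10^7 Pa.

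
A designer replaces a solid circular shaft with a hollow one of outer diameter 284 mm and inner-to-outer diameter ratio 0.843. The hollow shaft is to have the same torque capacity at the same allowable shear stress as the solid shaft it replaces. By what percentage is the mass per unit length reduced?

53.8 %

Equal τ_max and T ⇒ the solid shaft needs d_s³ = d_o³(1−k⁴), so d_s = 284·(1−0.843⁴)^(1/3) = 224.7 mm.
Area ratio A_h/A_s = d_o²(1−k²)/d_s² = (1−k²)/(1−k⁴)^(2/3) = 0.4624.
Mass saving = 1 − 0.4624 = 53.8 %.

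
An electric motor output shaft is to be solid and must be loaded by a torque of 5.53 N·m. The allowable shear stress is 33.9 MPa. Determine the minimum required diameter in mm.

For a solid shaft τ_max = 16T/(πd³), so d = (16T/(π τ_allow))^(1/3) = (16·5.530/(π·3.39×10^7))^(1/3) = 0.009401 m.

9.40 mm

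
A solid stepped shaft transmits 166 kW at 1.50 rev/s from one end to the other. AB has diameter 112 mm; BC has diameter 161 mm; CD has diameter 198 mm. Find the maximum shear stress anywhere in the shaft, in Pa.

6.38e7 Pa

ω = 2π·1.50 = 9.425 rad/s, so T = P/ω = 166×10³ / 9.425 = 17610 N·m.
Under the same torque, τ_max = 16T/(πd³) is largest where d is smallest — segment AB (d = 112 mm).
τ_max = 16·17610/(π·(0.112)³) = 6.385×10^7 Pa.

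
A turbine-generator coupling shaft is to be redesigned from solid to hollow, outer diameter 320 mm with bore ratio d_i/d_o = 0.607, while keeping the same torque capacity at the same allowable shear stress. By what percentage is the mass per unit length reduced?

30.4 %

Equal τ_max and T ⇒ the solid shaft needs d_s³ = d_o³(1−k⁴), so d_s = 320·(1−0.607⁴)^(1/3) = 304.8 mm.
Area ratio A_h/A_s = d_o²(1−k²)/d_s² = (1−k²)/(1−k⁴)^(2/3) = 0.6961.
Mass saving = 1 − 0.6961 = 30.4 %.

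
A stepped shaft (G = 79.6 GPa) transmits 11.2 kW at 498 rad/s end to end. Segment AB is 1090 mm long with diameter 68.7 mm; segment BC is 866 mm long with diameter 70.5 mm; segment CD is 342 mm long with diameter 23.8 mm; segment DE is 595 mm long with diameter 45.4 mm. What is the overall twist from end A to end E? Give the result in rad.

ω = 498 rad/s, so T = P/ω = 11.2×10³ / 498.0 = 22.49 N·m.
J_AB = π(0.0687)⁴/32 = 2.19×10^-6 m⁴; J_BC = π(0.0705)⁴/32 = 2.43×10^-6 m⁴; J_CD = π(0.0238)⁴/32 = 3.15×10^-8 m⁴; J_DE = π(0.0454)⁴/32 = 4.17×10^-7 m⁴.
θ = (T/G)·Σ L_i/J_i = (22.49/79.6×10⁹)·(1.09/2.19×10^-6 + 0.866/2.43×10^-6 + 0.342/3.15×10^-8 + 0.595/4.17×10^-7) = 3.712×10^-3 rad.

0.00371 rad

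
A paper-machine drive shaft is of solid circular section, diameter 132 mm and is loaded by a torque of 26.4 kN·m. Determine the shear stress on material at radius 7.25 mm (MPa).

J = πd⁴/32 = π(0.132)⁴/32 = 2.981×10^-5 m⁴.
Shear stress varies linearly with radius: τ = T·r/J = 26400 × 0.00725 / 2.981×10^-5 = 6.422×10^6 Pa.

6.42 MPa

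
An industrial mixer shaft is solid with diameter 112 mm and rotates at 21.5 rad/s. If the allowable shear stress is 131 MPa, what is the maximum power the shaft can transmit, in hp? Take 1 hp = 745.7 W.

1040 hp

J = πd⁴/32 = π(0.112)⁴/32 = 1.545×10^-5 m⁴.
T_max = τ_allow·J/r = 1.31×10^8 × 1.545×10^-5 / 0.0560 = 36140 N·m.
ω = 21.5 rad/s, so P_max = T_max·ω = 7.770×10^5 W.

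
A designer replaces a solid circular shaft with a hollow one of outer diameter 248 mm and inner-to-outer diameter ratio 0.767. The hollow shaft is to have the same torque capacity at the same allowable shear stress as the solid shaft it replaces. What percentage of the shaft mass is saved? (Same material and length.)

45.4 %

Equal τ_max and T ⇒ the solid shaft needs d_s³ = d_o³(1−k⁴), so d_s = 248·(1−0.767⁴)^(1/3) = 215.3 mm.
Area ratio A_h/A_s = d_o²(1−k²)/d_s² = (1−k²)/(1−k⁴)^(2/3) = 0.5465.
Mass saving = 1 − 0.5465 = 45.4 %.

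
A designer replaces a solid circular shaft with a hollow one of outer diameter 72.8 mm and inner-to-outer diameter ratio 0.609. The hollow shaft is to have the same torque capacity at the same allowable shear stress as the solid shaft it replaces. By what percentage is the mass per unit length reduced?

Equal τ_max and T ⇒ the solid shaft needs d_s³ = d_o³(1−k⁴), so d_s = 72.8·(1−0.609⁴)^(1/3) = 69.30 mm.
Area ratio A_h/A_s = d_o²(1−k²)/d_s² = (1−k²)/(1−k⁴)^(2/3) = 0.6943.
Mass saving = 1 − 0.6943 = 30.6 %.

30.6 %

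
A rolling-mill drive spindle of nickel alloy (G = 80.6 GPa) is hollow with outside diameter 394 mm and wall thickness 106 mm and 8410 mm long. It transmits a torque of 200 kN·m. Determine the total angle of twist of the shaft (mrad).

J = π(d_o⁴ − d_i⁴)/32 = π(0.394⁴ − 0.182⁴)/32 = 2.258×10^-3 m⁴.
θ = T·L/(G·J) = 200000 × 8.41 / (80.6×10⁹ × 2.258×10^-3) = 9.242×10^-3 rad.

9.24 mrad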